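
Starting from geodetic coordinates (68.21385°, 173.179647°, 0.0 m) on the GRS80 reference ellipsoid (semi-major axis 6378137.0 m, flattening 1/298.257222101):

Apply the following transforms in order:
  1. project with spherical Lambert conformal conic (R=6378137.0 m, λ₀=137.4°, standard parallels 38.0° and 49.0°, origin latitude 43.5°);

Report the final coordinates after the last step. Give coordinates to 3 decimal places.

start: φ=68.213850°, λ=173.179647°, h=0.000 m
→ lcc (R=6378137.0, λ₀=137.4°): E=1602505.9569, N=3190501.5460

E=1602505.957 m, N=3190501.546 m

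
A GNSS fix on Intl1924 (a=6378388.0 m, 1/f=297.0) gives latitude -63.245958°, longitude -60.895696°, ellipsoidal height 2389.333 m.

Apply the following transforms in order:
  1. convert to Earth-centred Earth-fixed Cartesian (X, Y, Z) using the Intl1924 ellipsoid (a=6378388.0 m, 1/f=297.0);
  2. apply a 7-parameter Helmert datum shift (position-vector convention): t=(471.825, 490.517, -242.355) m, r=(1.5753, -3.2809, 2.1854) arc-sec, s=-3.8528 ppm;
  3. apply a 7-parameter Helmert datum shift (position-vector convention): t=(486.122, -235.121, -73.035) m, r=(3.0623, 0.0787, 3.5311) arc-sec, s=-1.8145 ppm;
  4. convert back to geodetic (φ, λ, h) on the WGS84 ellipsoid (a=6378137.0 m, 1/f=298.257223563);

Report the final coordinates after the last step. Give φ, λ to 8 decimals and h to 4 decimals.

start: φ=-63.245958°, λ=-60.895696°, h=2389.333 m
→ ECEF (a=6378388.000, f=1/297.0): X=1400886.7601, Y=-2516451.8915, Z=-5674631.5074
→ Helmert 7p (PV): X=1401470.1116, Y=-2515893.4981, Z=-5674848.9351
→ Helmert 7p (PV): X=1401994.5955, Y=-2516015.8107, Z=-5674949.5598
→ geod (Bowring, a=6378137.000): φ=-63.24531614°, λ=-60.87222150°, h=2922.6934 m

φ=-63.24531614°, λ=-60.87222150°, h=2922.6934 m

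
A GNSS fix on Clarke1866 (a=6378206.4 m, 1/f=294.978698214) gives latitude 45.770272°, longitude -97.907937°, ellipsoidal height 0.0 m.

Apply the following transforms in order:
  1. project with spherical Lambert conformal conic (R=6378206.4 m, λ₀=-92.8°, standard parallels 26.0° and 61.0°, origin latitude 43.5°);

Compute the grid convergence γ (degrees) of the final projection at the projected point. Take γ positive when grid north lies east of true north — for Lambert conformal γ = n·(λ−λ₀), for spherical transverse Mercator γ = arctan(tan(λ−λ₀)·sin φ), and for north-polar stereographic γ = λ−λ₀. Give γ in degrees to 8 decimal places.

-3.57418451

start: φ=45.770272°, λ=-97.907937°, h=0.000 m
→ into lcc (λ₀=-92.8°): φ=45.77027200°, λ−λ₀=-5.10793700°
convergence γ = -3.57418451°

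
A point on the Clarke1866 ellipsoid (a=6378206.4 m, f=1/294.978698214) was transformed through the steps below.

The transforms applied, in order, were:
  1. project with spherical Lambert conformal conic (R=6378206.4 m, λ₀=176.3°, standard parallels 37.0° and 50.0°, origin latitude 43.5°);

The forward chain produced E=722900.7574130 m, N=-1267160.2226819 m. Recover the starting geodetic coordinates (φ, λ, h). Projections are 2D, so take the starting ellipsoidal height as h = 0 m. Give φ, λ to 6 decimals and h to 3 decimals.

φ=31.826387°, λ=-176.150133°, h=0.000 m

start: E=722900.7574, N=-1267160.2227 m
→ lcc⁻¹: φ=31.82638700°, λ=-176.15013300°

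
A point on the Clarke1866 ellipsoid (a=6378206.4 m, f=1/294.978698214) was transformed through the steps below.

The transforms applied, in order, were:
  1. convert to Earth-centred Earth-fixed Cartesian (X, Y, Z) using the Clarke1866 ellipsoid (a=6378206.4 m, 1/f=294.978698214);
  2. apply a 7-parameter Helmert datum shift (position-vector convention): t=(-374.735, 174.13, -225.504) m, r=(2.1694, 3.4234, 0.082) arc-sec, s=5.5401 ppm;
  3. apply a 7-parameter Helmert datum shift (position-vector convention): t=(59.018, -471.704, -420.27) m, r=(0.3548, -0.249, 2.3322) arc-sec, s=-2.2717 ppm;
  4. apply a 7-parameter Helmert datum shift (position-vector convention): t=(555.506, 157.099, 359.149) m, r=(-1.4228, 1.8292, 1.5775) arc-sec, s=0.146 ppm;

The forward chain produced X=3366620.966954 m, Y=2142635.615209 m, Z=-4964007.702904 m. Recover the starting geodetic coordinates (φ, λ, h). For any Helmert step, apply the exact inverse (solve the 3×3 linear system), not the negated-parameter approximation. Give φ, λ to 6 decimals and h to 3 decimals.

φ=-51.391877°, λ=32.475297°, h=3804.362 m

start: X=3366620.9670, Y=2142635.6152, Z=-4964007.7029 m
→ Helmert⁻¹: X=3366125.3798, Y=2142486.7030, Z=-4964321.4969
→ Helmert⁻¹: X=3366092.2457, Y=2142916.6769, Z=-4963920.2530
→ Helmert⁻¹: X=3366531.5640, Y=2142677.1323, Z=-4963633.9108
→ geod (Bowring, a=6378206.400): φ=-51.39187700°, λ=32.47529700°, h=3804.3620 m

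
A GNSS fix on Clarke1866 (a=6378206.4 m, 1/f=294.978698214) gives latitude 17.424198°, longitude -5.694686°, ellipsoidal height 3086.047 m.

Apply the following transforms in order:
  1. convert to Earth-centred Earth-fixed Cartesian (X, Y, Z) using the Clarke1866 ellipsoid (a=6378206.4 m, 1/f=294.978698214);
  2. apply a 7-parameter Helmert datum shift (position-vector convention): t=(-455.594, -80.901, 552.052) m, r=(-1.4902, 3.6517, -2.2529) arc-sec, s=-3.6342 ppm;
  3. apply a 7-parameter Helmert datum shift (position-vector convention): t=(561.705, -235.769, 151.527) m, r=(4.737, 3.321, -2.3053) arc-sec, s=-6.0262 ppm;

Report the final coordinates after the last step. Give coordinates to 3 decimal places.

X=6060368.969 m, Y=-604802.398 m, Z=1898957.528 m

start: φ=17.424198°, λ=-5.694686°, h=3086.047 m
→ ECEF (a=6378206.400, f=1/294.978698214): X=6060270.5718, Y=-604327.7545, Z=1898486.6641
→ Helmert 7p (PV): X=6059819.9635, Y=-604458.9356, Z=1898928.8925
→ Helmert 7p (PV): X=6060368.9690, Y=-604802.3984, Z=1898957.5279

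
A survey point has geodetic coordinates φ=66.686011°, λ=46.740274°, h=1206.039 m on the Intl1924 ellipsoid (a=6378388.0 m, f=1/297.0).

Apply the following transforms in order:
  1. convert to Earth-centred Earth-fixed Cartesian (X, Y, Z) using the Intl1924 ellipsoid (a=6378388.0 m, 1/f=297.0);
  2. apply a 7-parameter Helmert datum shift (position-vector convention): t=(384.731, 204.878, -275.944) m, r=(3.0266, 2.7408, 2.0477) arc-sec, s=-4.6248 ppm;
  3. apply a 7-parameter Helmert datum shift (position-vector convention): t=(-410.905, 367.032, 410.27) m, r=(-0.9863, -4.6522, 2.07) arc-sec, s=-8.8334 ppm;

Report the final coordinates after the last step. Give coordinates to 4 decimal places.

X=1735081.3013 m, Y=1844491.7191 m, Z=5835974.3966 m

start: φ=66.686011°, λ=46.740274°, h=1206.039 m
→ ECEF (a=6378388.000, f=1/297.0): X=1735221.7166, Y=1843967.7099, Z=5835884.2798
→ Helmert 7p (PV): X=1735657.6621, Y=1844095.6546, Z=5835585.3460
→ Helmert 7p (PV): X=1735081.3013, Y=1844491.7191, Z=5835974.3966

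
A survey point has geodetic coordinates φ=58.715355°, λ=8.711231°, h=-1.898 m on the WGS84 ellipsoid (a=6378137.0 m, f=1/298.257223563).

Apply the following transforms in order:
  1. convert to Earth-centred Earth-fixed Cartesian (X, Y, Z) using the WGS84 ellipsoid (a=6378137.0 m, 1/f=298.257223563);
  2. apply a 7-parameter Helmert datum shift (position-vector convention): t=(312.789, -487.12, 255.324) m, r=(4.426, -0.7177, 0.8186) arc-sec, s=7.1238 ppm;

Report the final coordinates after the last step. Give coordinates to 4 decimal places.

X=3282242.7905 m, Y=502276.9024 m, Z=5427852.8382 m

start: φ=58.715355°, λ=8.711231°, h=-1.898 m
→ ECEF (a=6378137.000, f=1/298.257223563): X=3281927.5027, Y=502863.8792, Z=5427536.6395
→ Helmert 7p (PV): X=3282242.7905, Y=502276.9024, Z=5427852.8382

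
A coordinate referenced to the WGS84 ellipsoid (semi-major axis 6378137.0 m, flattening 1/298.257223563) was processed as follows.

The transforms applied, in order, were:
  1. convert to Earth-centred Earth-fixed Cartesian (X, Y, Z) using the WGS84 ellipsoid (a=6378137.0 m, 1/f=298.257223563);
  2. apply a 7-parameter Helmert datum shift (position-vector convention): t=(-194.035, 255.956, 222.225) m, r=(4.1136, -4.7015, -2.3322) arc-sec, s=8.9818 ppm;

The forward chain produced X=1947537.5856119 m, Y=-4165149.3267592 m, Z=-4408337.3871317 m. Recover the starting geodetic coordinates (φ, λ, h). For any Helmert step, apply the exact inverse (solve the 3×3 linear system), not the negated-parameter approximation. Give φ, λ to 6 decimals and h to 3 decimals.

start: X=1947537.5856, Y=-4165149.3268, Z=-4408337.3871 m
→ Helmert⁻¹: X=1947660.7397, Y=-4165433.7680, Z=-4408481.3372
→ geod (Bowring, a=6378137.000): φ=-43.98497200°, λ=-64.94029400°, h=2290.9930 m

φ=-43.984972°, λ=-64.940294°, h=2290.993 m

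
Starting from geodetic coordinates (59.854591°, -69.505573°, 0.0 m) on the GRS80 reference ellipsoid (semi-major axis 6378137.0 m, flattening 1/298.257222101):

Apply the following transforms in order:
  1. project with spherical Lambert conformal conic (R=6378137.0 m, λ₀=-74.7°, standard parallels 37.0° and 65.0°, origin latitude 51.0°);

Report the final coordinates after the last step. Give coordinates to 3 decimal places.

E=284474.282 m, N=969309.242 m

start: φ=59.854591°, λ=-69.505573°, h=0.000 m
→ lcc (R=6378137.0, λ₀=-74.7°): E=284474.2823, N=969309.2421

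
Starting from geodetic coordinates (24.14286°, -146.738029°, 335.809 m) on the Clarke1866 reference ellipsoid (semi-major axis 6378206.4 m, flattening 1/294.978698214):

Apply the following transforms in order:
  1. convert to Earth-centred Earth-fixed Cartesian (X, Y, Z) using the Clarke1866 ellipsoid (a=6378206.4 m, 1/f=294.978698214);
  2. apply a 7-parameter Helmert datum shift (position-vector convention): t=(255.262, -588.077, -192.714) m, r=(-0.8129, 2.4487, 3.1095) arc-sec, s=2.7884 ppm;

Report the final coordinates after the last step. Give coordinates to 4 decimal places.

X=-4869458.5925 m, Y=-3194882.3459 m, Z=2592603.1956 m

start: φ=24.142860°, λ=-146.738029°, h=335.809 m
→ ECEF (a=6378206.400, f=1/294.978698214): X=-4869779.2094, Y=-3194222.1667, Z=2592718.2791
→ Helmert 7p (PV): X=-4869458.5925, Y=-3194882.3459, Z=2592603.1956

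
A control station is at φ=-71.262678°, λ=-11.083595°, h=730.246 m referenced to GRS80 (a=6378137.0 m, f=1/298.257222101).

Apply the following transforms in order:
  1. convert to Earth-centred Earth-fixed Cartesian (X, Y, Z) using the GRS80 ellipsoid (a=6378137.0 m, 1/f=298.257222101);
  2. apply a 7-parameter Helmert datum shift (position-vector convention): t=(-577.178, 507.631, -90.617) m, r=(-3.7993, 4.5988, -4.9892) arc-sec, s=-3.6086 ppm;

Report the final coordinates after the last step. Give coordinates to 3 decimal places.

start: φ=-71.262678°, λ=-11.083595°, h=730.246 m
→ ECEF (a=6378137.000, f=1/298.257222101): X=2016925.8734, Y=-395105.4408, Z=-6018451.6868
→ Helmert 7p (PV): X=2016197.6757, Y=-394756.0265, Z=-6018558.2764

X=2016197.676 m, Y=-394756.027 m, Z=-6018558.276 m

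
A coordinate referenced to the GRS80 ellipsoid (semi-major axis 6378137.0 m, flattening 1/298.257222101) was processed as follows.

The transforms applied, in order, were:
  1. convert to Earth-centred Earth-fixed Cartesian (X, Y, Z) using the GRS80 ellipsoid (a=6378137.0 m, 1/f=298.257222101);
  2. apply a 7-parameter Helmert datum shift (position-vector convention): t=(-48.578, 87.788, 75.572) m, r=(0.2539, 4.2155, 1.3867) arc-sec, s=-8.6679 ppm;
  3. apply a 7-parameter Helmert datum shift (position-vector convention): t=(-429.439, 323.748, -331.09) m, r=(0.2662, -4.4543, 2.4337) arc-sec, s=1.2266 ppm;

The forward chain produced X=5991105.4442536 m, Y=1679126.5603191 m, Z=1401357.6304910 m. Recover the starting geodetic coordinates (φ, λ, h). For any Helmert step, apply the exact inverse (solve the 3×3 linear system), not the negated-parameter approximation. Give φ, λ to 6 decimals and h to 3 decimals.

start: X=5991105.4443, Y=1679126.5603, Z=1401357.6305 m
→ Helmert⁻¹: X=5991577.6079, Y=1678731.8678, Z=1401555.4462
→ Helmert⁻¹: X=5991660.7612, Y=1678620.0742, Z=1401612.4094
→ geod (Bowring, a=6378137.000): φ=12.77698100°, λ=15.65071500°, h=1166.9430 m

φ=12.776981°, λ=15.650715°, h=1166.943 m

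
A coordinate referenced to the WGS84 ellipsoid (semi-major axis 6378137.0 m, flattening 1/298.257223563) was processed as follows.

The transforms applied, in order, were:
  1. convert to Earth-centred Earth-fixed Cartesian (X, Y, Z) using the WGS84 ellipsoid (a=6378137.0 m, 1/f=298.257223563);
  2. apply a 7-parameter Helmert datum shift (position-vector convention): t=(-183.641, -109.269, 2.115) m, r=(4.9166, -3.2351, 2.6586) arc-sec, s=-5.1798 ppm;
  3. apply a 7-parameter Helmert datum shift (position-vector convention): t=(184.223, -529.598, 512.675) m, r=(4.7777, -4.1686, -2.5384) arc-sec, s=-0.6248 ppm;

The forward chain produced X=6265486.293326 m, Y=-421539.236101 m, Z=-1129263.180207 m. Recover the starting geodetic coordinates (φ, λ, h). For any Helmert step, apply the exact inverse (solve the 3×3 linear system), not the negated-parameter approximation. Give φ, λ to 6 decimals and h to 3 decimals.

φ=-10.268232°, λ=-3.843761°, h=3002.443 m

start: X=6265486.2933, Y=-421539.2361, Z=-1129263.1802 m
→ Helmert⁻¹: X=6265288.3303, Y=-420958.9690, Z=-1129893.4316
→ Helmert⁻¹: X=6265481.2766, Y=-420959.5721, Z=-1129989.6342
→ geod (Bowring, a=6378137.000): φ=-10.26823200°, λ=-3.84376100°, h=3002.4430 m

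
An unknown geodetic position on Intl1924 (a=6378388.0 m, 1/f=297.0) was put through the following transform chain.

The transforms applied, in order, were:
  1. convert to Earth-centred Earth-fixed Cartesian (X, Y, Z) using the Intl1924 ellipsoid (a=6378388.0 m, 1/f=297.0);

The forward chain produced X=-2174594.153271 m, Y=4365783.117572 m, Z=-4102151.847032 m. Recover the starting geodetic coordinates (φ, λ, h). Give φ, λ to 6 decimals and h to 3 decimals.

φ=-40.256059°, λ=116.477870°, h=3649.184 m

start: X=-2174594.1533, Y=4365783.1176, Z=-4102151.8470 m
→ geod (Bowring, a=6378388.000): φ=-40.25605900°, λ=116.47787000°, h=3649.1840 m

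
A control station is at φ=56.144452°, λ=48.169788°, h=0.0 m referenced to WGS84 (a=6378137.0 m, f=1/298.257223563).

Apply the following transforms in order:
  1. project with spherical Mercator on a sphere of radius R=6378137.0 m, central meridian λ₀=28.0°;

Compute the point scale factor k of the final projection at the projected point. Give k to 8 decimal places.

1.79500668

start: φ=56.144452°, λ=48.169788°, h=0.000 m
→ into merc (λ₀=28.0°): φ=56.14445200°, λ−λ₀=20.16978800°
scale k = 1.79500668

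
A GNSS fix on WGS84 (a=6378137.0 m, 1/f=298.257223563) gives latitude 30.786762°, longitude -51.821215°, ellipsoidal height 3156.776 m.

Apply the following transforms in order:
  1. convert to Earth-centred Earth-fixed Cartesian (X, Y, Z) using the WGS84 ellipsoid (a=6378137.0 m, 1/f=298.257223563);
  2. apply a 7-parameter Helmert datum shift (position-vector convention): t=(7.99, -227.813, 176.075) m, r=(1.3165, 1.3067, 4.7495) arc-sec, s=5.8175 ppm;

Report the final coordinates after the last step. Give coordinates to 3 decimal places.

start: φ=30.786762°, λ=-51.821215°, h=3156.776 m
→ ECEF (a=6378137.000, f=1/298.257223563): X=3391512.0228, Y=-4313128.2547, Z=3247222.2265
→ Helmert 7p (PV): X=3391659.6301, Y=-4313323.7909, Z=3247368.1776

X=3391659.630 m, Y=-4313323.791 m, Z=3247368.178 m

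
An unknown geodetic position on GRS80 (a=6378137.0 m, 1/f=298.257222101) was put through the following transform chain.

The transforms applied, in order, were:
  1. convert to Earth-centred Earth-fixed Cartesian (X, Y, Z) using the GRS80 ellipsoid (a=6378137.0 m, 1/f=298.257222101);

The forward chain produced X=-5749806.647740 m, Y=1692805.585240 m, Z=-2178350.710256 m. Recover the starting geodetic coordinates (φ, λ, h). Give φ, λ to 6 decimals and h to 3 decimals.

start: X=-5749806.6477, Y=1692805.5852, Z=-2178350.7103 m
→ geod (Bowring, a=6378137.000): φ=-20.09663900°, λ=163.59499800°, h=1757.2410 m

φ=-20.096639°, λ=163.594998°, h=1757.241 m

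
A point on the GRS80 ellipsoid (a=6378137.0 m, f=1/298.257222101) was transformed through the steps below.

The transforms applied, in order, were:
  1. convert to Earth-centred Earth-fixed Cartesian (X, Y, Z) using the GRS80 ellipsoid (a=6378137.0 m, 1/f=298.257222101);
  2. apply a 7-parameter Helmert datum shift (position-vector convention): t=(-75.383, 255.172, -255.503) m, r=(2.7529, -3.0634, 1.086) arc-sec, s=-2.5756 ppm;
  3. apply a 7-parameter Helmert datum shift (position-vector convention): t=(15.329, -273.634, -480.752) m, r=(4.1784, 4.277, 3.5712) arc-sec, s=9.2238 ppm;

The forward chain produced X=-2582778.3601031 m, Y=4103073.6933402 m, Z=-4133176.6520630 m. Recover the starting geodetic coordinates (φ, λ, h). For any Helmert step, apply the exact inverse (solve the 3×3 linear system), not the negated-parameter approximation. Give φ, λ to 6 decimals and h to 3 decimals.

start: X=-2582778.3601, Y=4103073.6933, Z=-4133176.6521 m
→ Helmert⁻¹: X=-2582613.1280, Y=4103270.4738, Z=-4132794.4548
→ Helmert⁻¹: X=-2582584.1701, Y=4102984.3121, Z=-4132565.9998
→ geod (Bowring, a=6378137.000): φ=-40.63455400°, λ=122.18797000°, h=1314.1490 m

φ=-40.634554°, λ=122.187970°, h=1314.149 m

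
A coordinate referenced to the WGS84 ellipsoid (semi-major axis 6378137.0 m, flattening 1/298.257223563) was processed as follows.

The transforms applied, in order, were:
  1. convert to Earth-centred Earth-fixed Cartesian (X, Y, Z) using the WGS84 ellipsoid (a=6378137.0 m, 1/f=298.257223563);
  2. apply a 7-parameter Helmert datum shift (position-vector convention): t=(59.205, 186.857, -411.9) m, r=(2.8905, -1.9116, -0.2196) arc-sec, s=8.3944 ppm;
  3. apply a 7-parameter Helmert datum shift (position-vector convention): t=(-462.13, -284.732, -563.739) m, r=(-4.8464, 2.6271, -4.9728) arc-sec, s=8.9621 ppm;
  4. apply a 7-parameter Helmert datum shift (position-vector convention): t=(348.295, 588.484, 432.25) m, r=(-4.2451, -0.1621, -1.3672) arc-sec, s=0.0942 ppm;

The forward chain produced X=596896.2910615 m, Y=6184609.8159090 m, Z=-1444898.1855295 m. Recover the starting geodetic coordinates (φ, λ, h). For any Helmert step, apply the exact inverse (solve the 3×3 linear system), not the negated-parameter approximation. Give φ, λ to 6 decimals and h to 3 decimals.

start: X=596896.2911, Y=6184609.8159, Z=-1444898.1855 m
→ Helmert⁻¹: X=596505.8139, Y=6184054.4467, Z=-1445203.4952
→ Helmert⁻¹: X=596831.8945, Y=6184332.0828, Z=-1444473.9006
→ Helmert⁻¹: X=596747.7123, Y=6184073.7119, Z=-1444142.0699
→ geod (Bowring, a=6378137.000): φ=-13.17092100°, λ=84.48816600°, h=1398.5830 m

φ=-13.170921°, λ=84.488166°, h=1398.583 m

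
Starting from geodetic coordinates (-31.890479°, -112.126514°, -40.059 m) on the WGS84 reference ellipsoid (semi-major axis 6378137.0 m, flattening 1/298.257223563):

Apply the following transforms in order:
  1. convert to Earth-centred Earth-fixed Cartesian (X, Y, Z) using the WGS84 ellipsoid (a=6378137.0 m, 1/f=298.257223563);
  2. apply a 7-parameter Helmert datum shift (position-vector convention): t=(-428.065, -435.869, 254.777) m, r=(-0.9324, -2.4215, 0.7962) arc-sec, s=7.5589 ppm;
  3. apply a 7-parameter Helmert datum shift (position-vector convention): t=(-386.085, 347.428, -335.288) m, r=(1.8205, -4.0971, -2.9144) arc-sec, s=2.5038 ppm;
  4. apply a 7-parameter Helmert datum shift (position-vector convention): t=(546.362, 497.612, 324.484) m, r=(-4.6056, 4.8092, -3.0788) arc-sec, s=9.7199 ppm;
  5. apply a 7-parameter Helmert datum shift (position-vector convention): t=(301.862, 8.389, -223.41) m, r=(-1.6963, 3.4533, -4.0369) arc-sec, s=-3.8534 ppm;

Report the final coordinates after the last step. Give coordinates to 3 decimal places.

start: φ=-31.890479°, λ=-112.126514°, h=-40.059 m
→ ECEF (a=6378137.000, f=1/298.257223563): X=-2041628.5984, Y=-5021257.7610, Z=-3350105.1512
→ Helmert 7p (PV): X=-2042013.3835, Y=-5021754.6101, Z=-3349876.9675
→ Helmert 7p (PV): X=-2042408.9961, Y=-5021361.3368, Z=-3350305.5264
→ Helmert 7p (PV): X=-2042035.5533, Y=-5020956.8540, Z=-3349853.8655
→ Helmert 7p (PV): X=-2041880.1727, Y=-5020916.7006, Z=-3349988.8877

X=-2041880.173 m, Y=-5020916.701 m, Z=-3349988.888 m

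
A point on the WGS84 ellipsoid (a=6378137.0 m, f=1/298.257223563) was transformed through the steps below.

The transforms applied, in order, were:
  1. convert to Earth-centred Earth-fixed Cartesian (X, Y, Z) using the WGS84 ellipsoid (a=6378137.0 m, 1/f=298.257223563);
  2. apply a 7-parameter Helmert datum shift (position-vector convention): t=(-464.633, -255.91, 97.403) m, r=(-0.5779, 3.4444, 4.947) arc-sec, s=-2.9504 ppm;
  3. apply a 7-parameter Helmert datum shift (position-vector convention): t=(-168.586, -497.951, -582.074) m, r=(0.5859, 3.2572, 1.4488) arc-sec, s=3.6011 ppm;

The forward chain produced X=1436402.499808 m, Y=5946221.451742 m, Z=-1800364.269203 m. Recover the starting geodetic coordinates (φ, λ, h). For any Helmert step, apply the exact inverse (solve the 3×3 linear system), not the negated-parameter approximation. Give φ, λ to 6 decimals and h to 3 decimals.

φ=-16.497269°, λ=76.413065°, h=963.977 m

start: X=1436402.4998, Y=5946221.4517, Z=-1800364.2692 m
→ Helmert⁻¹: X=1436636.1028, Y=5946682.7849, Z=-1799769.9193
→ Helmert⁻¹: X=1437277.6606, Y=5946926.8122, Z=-1799831.9699
→ geod (Bowring, a=6378137.000): φ=-16.49726900°, λ=76.41306500°, h=963.9770 m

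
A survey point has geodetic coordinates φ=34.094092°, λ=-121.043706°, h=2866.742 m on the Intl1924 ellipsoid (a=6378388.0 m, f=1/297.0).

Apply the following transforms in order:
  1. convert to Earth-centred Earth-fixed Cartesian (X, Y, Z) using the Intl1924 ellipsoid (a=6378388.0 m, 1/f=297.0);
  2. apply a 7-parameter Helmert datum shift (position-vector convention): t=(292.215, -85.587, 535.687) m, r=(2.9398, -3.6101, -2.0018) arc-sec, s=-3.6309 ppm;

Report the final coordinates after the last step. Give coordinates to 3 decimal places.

X=-2727824.263 m, Y=-4532446.350 m, Z=3557166.299 m

start: φ=34.094092°, λ=-121.043706°, h=2866.742 m
→ ECEF (a=6378388.000, f=1/297.0): X=-2728020.1453, Y=-4532353.0020, Z=3556755.8699
→ Helmert 7p (PV): X=-2727824.2625, Y=-4532446.3498, Z=3557166.2989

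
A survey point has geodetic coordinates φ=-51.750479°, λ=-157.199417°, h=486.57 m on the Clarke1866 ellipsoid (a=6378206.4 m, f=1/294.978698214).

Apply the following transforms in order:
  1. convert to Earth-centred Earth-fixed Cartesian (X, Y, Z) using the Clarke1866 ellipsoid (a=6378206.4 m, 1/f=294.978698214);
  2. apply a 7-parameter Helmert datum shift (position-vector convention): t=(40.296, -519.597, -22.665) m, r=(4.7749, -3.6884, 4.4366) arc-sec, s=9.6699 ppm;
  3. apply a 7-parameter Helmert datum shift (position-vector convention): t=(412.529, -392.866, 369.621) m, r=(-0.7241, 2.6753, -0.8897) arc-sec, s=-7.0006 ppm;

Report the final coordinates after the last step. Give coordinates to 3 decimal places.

start: φ=-51.750479°, λ=-157.199417°, h=486.570 m
→ ECEF (a=6378206.400, f=1/294.978698214): X=-3648014.4229, Y=-1533527.7389, Z=-4985841.3870
→ Helmert 7p (PV): X=-3647887.2604, Y=-1534025.2115, Z=-4986012.9991
→ Helmert 7p (PV): X=-3647520.4801, Y=-1534409.1072, Z=-4985555.7742

X=-3647520.480 m, Y=-1534409.107 m, Z=-4985555.774 m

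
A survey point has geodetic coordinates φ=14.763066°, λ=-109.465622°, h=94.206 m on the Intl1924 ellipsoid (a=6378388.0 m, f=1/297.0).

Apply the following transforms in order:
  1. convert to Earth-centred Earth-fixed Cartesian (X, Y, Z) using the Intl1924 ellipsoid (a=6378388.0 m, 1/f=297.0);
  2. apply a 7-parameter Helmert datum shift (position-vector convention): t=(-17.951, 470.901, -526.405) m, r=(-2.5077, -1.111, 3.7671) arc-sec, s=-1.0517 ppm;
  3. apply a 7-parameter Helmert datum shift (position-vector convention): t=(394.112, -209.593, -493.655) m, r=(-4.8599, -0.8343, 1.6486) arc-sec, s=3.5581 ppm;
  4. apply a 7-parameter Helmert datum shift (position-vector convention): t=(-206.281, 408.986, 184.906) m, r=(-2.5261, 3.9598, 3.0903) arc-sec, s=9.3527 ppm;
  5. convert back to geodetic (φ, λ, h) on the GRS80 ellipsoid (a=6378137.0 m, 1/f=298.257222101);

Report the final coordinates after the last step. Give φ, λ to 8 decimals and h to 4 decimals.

φ=14.75973969°, λ=-109.46394771°, h=-463.2274 m

start: φ=14.763066°, λ=-109.465622°, h=94.206 m
→ ECEF (a=6378388.000, f=1/297.0): X=-2055852.1346, Y=-5816636.4228, Z=1614806.3544
→ Helmert 7p (PV): X=-2055770.3897, Y=-5816177.3191, Z=1614337.8944
→ Helmert 7p (PV): X=-2055343.6353, Y=-5816386.0014, Z=1613978.7062
→ Helmert 7p (PV): X=-2055451.0113, Y=-5816042.4418, Z=1614289.3987
→ geod (Bowring, a=6378137.000): φ=14.75973969°, λ=-109.46394771°, h=-463.2274 m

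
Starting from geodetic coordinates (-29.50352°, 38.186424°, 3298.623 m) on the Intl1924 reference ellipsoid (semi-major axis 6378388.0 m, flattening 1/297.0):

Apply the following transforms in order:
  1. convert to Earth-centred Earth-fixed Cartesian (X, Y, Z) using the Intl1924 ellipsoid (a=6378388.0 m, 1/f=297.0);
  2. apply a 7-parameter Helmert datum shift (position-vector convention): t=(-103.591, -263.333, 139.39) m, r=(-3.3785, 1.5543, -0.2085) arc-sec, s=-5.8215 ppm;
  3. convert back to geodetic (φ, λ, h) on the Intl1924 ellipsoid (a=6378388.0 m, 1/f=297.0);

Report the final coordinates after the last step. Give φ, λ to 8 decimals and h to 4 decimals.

φ=-29.50443435°, λ=38.18462808°, h=2980.6024 m

start: φ=-29.503520°, λ=38.186424°, h=3298.623 m
→ ECEF (a=6378388.000, f=1/297.0): X=4369137.7463, Y=3436496.3658, Z=-3124263.4876
→ Helmert 7p (PV): X=4368988.6515, Y=3436157.4375, Z=-3124195.1205
→ geod (Bowring, a=6378388.000): φ=-29.50443435°, λ=38.18462808°, h=2980.6024 m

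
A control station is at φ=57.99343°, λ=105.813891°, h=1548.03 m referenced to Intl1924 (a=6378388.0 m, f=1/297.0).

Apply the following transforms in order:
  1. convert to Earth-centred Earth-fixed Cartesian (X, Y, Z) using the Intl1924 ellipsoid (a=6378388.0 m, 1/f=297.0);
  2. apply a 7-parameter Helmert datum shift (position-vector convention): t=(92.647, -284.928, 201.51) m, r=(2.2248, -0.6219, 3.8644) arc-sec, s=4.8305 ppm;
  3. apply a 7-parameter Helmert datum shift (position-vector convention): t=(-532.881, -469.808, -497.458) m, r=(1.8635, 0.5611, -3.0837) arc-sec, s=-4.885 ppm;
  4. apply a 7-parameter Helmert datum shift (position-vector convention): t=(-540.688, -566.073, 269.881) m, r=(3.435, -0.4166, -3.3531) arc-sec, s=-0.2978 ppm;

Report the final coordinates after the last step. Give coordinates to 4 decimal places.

X=-924683.9854 m, Y=3259873.0483 m, Z=5386865.0513 m

start: φ=57.993430°, λ=105.813891°, h=1548.030 m
→ ECEF (a=6378388.000, f=1/297.0): X=-923731.5763, Y=3261379.9529, Z=5386776.2182
→ Helmert 7p (PV): X=-923720.7356, Y=3261035.3699, Z=5387036.1417
→ Helmert 7p (PV): X=-924185.6971, Y=3260514.7725, Z=5386544.3425
→ Helmert 7p (PV): X=-924683.9854, Y=3259873.0483, Z=5386865.0513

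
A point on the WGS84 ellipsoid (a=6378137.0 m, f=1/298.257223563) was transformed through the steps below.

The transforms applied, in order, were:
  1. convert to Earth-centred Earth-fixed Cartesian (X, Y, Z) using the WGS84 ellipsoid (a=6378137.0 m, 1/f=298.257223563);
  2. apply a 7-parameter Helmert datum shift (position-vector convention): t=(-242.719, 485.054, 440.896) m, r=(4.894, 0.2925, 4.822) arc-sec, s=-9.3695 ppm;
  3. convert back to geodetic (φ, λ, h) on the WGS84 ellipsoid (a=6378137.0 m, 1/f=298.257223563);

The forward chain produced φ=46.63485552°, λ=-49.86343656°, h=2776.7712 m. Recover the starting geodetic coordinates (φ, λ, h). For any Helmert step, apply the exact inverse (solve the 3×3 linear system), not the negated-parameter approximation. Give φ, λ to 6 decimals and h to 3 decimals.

start: φ=46.634856°, λ=-49.863437°, h=2776.771 m
→ ECEF (a=6378137.000, f=1/298.257223563): X=2829324.9720, Y=-3355582.9156, Z=4616005.3130
→ Helmert⁻¹: X=2829509.2005, Y=-3356056.0465, Z=4615691.3038
→ geod (Bowring, a=6378137.000): φ=46.62977600°, λ=-49.86557900°, h=2878.4280 m

φ=46.629776°, λ=-49.865579°, h=2878.428 m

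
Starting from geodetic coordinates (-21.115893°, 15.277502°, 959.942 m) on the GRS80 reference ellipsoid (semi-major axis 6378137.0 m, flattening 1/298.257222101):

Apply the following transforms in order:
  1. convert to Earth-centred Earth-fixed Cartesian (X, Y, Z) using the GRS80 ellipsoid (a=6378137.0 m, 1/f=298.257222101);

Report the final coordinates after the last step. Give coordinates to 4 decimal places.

start: φ=-21.115893°, λ=15.277502°, h=959.942 m
→ ECEF (a=6378137.000, f=1/298.257222101): X=5742964.4944, Y=1568673.7365, Z=-2283715.3435

X=5742964.4944 m, Y=1568673.7365 m, Z=-2283715.3435 m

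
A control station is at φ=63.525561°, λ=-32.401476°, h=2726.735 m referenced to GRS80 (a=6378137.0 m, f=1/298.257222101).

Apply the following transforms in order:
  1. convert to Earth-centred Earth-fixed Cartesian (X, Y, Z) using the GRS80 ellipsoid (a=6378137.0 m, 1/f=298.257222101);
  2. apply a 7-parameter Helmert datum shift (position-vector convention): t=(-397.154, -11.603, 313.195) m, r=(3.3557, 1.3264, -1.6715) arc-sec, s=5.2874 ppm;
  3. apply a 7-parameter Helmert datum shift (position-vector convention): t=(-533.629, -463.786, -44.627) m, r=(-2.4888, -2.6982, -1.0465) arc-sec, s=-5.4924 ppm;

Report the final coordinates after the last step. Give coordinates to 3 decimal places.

X=2407194.100 m, Y=-1528897.364 m, Z=5689051.845 m

start: φ=63.525561°, λ=-32.401476°, h=2726.735 m
→ ECEF (a=6378137.000, f=1/298.257222101): X=2408183.3525, Y=-1528366.6513, Z=5688774.8558
→ Helmert 7p (PV): X=2407823.1283, Y=-1528498.4012, Z=5689077.7786
→ Helmert 7p (PV): X=2407194.0999, Y=-1528897.3640, Z=5689051.8449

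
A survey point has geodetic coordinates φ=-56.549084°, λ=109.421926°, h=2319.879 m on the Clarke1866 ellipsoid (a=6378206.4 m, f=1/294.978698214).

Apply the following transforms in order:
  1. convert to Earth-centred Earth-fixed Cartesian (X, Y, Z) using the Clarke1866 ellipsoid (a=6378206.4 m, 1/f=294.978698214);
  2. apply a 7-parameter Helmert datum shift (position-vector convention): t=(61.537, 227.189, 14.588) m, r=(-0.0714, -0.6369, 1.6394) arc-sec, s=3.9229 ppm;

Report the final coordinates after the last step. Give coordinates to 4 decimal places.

start: φ=-56.549084°, λ=109.421926°, h=2319.879 m
→ ECEF (a=6378206.400, f=1/294.978698214): X=-1172273.8617, Y=3324790.4640, Z=-5300121.8706
→ Helmert 7p (PV): X=-1172226.9834, Y=3325019.5438, Z=-5300132.8451

X=-1172226.9834 m, Y=3325019.5438 m, Z=-5300132.8451 m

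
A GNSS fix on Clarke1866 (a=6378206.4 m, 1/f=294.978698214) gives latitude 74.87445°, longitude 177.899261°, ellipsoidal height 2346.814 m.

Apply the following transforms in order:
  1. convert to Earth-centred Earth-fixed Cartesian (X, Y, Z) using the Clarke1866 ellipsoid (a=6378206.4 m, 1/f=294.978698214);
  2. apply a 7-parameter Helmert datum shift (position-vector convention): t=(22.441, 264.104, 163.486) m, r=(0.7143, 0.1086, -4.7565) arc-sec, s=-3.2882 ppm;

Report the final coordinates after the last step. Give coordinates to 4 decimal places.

start: φ=74.874450°, λ=177.899261°, h=2346.814 m
→ ECEF (a=6378206.400, f=1/294.978698214): X=-1669061.2603, Y=61223.2546, Z=6137211.0212
→ Helmert 7p (PV): X=-1669028.6880, Y=61504.3927, Z=6137355.4176

X=-1669028.6880 m, Y=61504.3927 m, Z=6137355.4176 m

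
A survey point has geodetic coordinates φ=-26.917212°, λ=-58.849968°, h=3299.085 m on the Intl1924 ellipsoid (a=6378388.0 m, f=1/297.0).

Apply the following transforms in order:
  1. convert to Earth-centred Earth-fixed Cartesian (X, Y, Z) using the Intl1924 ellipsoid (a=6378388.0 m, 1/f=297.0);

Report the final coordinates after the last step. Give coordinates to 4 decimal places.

start: φ=-26.917212°, λ=-58.849968°, h=3299.085 m
→ ECEF (a=6378388.000, f=1/297.0): X=2945514.5852, Y=-4873208.9794, Z=-2871572.2731

X=2945514.5852 m, Y=-4873208.9794 m, Z=-2871572.2731 m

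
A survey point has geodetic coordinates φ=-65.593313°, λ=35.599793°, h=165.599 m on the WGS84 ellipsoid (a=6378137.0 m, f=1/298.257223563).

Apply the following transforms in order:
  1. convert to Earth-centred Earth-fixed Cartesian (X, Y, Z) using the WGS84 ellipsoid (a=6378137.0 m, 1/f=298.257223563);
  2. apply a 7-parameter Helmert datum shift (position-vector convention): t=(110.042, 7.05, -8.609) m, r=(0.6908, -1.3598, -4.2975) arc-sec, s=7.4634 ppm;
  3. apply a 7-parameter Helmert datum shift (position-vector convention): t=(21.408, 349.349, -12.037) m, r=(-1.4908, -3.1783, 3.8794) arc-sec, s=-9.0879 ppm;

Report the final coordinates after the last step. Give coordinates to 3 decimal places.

start: φ=-65.593313°, λ=35.599793°, h=165.599 m
→ ECEF (a=6378137.000, f=1/298.257223563): X=2148973.0667, Y=1538501.8633, Z=-5785507.0353
→ Helmert 7p (PV): X=2149169.3433, Y=1538494.9982, Z=-5785539.5040
→ Helmert 7p (PV): X=2149231.4319, Y=1538828.9712, Z=-5785476.9662

X=2149231.432 m, Y=1538828.971 m, Z=-5785476.966 m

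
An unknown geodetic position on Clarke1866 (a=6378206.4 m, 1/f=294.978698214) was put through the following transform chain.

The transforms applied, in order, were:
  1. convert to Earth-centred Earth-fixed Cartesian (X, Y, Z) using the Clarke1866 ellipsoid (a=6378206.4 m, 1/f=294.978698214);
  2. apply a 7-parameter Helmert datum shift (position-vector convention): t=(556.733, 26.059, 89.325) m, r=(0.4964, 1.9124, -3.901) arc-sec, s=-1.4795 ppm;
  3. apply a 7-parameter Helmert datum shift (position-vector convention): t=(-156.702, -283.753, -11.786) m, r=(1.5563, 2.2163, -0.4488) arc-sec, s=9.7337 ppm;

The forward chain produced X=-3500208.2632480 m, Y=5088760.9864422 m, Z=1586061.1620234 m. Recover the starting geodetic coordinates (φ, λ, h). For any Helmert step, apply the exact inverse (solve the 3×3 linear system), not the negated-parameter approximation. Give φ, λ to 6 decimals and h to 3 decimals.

φ=14.493418°, λ=124.524475°, h=208.794 m

start: X=-3500208.2632, Y=5088760.9864, Z=1586061.1620 m
→ Helmert⁻¹: X=-3500045.6072, Y=5088999.5556, Z=1585981.5048
→ Helmert⁻¹: X=-3500718.4673, Y=5088918.6347, Z=1585849.8219
→ geod (Bowring, a=6378206.400): φ=14.49341800°, λ=124.52447500°, h=208.7940 m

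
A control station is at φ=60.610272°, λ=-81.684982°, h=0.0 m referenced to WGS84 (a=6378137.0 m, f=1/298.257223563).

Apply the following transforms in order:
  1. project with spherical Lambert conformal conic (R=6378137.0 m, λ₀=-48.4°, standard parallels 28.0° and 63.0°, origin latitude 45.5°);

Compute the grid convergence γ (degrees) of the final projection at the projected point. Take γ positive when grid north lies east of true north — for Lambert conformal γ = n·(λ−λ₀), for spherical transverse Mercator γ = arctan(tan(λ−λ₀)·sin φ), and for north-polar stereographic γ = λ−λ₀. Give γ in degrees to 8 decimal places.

-24.13442396

start: φ=60.610272°, λ=-81.684982°, h=0.000 m
→ into lcc (λ₀=-48.4°): φ=60.61027200°, λ−λ₀=-33.28498200°
convergence γ = -24.13442396°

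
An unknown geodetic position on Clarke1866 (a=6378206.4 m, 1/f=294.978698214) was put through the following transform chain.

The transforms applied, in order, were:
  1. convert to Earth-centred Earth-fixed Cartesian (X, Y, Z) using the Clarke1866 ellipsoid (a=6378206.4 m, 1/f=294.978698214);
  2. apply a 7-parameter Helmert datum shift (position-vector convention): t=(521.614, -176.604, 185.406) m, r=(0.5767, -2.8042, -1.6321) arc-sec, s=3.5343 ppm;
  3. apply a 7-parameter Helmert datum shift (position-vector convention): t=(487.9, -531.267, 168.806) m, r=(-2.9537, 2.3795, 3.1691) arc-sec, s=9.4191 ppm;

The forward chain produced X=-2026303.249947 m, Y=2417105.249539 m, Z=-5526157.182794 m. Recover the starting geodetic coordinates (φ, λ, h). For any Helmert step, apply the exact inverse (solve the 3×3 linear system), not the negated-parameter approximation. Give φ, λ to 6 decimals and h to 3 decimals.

φ=-60.443036°, λ=129.978494°, h=1853.717 m

start: X=-2026303.2499, Y=2417105.2495, Z=-5526157.1828 m
→ Helmert⁻¹: X=-2026671.1614, Y=2417724.0188, Z=-5526262.6946
→ Helmert⁻¹: X=-2027279.8747, Y=2417860.5847, Z=-5526407.7675
→ geod (Bowring, a=6378206.400): φ=-60.44303600°, λ=129.97849400°, h=1853.7170 m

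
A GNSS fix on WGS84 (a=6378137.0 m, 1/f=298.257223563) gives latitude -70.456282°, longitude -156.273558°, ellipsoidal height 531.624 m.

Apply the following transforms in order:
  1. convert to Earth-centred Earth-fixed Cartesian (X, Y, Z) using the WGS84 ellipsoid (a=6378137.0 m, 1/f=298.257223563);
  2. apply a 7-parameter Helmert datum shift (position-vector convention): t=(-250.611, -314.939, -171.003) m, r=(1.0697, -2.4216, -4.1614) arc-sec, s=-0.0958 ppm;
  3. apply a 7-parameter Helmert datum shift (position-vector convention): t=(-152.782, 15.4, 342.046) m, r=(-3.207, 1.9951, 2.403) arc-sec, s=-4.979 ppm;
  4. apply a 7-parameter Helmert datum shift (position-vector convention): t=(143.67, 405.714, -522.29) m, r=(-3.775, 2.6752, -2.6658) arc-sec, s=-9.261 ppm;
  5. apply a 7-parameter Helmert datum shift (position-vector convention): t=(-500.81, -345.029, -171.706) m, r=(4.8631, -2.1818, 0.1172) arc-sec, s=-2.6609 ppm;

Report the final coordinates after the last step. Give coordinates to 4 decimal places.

X=-1960052.4535 m, Y=-861367.3277 m, Z=-5989177.0358 m

start: φ=-70.456282°, λ=-156.273558°, h=531.624 m
→ ECEF (a=6378137.000, f=1/298.257223563): X=-1959305.3060, Y=-861153.5736, Z=-5988760.9005
→ Helmert 7p (PV): X=-1959502.7935, Y=-861397.8430, Z=-5988958.7985
→ Helmert 7p (PV): X=-1959693.7119, Y=-861494.0980, Z=-5988554.5873
→ Helmert 7p (PV): X=-1959620.6964, Y=-861164.6784, Z=-5988980.2341
→ Helmert 7p (PV): X=-1960052.4535, Y=-861367.3277, Z=-5989177.0358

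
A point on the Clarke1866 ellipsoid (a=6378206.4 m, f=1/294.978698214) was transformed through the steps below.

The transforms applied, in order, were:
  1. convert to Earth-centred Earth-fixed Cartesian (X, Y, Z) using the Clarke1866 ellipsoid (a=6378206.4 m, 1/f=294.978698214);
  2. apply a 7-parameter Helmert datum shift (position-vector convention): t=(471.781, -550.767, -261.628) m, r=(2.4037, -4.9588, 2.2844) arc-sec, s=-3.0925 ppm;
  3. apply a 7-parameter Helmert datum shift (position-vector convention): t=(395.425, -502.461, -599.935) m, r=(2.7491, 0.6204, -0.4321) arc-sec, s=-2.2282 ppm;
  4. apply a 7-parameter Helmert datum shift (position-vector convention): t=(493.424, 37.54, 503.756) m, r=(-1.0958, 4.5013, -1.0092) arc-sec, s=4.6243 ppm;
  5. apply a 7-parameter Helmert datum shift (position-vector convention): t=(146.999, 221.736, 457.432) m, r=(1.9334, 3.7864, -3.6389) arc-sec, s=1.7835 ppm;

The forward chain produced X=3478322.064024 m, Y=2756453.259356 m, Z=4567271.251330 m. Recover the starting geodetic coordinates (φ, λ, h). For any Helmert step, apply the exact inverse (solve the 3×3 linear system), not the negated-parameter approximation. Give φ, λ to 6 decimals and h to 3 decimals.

φ=46.019846°, λ=38.418586°, h=802.231 m

start: X=3478322.0640, Y=2756453.2594, Z=4567271.2513 m
→ Helmert⁻¹: X=3478036.4014, Y=2756330.7735, Z=4566843.6845
→ Helmert⁻¹: X=3477413.7581, Y=2756273.2423, Z=4566409.3428
→ Helmert⁻¹: X=3477006.5688, Y=2756849.9988, Z=4566993.1688
→ Helmert⁻¹: X=3476685.8764, Y=2757424.0117, Z=4567153.2047
→ geod (Bowring, a=6378206.400): φ=46.01984600°, λ=38.41858600°, h=802.2310 m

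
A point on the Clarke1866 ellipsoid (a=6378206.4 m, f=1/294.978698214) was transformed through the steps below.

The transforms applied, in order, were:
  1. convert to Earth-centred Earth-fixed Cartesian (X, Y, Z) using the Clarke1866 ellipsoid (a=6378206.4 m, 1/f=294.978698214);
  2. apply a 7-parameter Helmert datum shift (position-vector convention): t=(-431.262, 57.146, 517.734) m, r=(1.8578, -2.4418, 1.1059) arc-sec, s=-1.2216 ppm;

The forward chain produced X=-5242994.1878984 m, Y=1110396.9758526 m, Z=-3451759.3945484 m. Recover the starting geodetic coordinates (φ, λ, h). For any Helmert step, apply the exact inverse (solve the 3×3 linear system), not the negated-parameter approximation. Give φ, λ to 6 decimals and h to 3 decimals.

start: X=-5242994.1879, Y=1110396.9759, Z=-3451759.3945 m
→ Helmert⁻¹: X=-5242604.2452, Y=1110338.2010, Z=-3452229.2836
→ geod (Bowring, a=6378206.400): φ=-32.96718800°, λ=168.04195500°, h=2766.8500 m

φ=-32.967188°, λ=168.041955°, h=2766.850 m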